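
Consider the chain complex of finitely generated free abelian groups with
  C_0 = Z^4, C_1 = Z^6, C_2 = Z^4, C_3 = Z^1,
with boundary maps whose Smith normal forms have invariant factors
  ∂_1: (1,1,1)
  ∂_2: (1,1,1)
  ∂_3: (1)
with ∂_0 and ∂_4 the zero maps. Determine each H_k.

H_0: b_0 = 4 − 0 − 3 = 1; torsion from ∂_1 factors > 1: none. So H_0 = Z.
H_1: b_1 = 6 − 3 − 3 = 0; torsion from ∂_2 factors > 1: none. So H_1 = 0.
H_2: b_2 = 4 − 3 − 1 = 0; torsion from ∂_3 factors > 1: none. So H_2 = 0.
H_3: b_3 = 1 − 1 − 0 = 0; torsion from ∂_4 factors > 1: none. So H_3 = 0.

H_0 = Z,  H_1 = 0,  H_2 = 0,  H_3 = 0.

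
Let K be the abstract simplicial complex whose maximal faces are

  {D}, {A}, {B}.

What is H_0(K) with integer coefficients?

H_0 ≅ Z^3.

K has 3 vertices.
rank ∂_0 = 0, rank ∂_1 = 0 ⇒ b_0 = 3 − 0 − 0 = 3. So H_0 ≅ Z^3.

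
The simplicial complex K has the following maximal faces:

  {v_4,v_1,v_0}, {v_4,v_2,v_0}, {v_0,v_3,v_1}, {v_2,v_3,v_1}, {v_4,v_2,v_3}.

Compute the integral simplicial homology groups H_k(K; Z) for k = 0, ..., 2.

We work with the vertex ordering v_0 < v_1 < v_2 < v_3 < v_4. The simplices of K, each written with vertices in increasing order, are:

  0-simplices (5): [v_0], [v_1], [v_2], [v_3], [v_4]
  1-simplices (10): [v_0,v_1], [v_0,v_2], [v_0,v_3], [v_0,v_4], [v_1,v_2], [v_1,v_3], [v_1,v_4], [v_2,v_3], [v_2,v_4], [v_3,v_4]
  2-simplices (5): [v_0,v_1,v_3], [v_0,v_1,v_4], [v_0,v_2,v_4], [v_1,v_2,v_3], [v_2,v_3,v_4]

Hence C_0 ≅ Z^5, C_1 ≅ Z^10, C_2 ≅ Z^5.

The boundary map ∂_1: C_1 → C_0 maps an edge to its endpoints' difference, ∂[p,q] = q − p.
This gives a 5×10 integer matrix of rank 4; reducing to Smith normal form yields diagonal entries (1,1,1,1).

The boundary map ∂_2: C_2 → C_1 sends each 2-simplex [p,q,r] to [q,r] − [p,r] + [p,q]. For instance
  ∂[v_2,v_3,v_4] = [v_3,v_4] − [v_2,v_4] + [v_2,v_3],
  ∂[v_1,v_2,v_3] = [v_2,v_3] − [v_1,v_3] + [v_1,v_2].
This gives a 10×5 integer matrix of rank 5; reducing to Smith normal form yields diagonal entries (1,1,1,1,1).

Computing H_k = (kernel of ∂_k) / (image of ∂_{k+1}):

  H_0: rank C_0 − rank ∂_1 = 5 − 4 = 1, and the invariant factors of ∂_1 are all 1, so H_0 = Z.
  H_1: rank ker ∂_1 − rank ∂_2 = (10 − 4) − 5 = 1, and the invariant factors of ∂_2 are all 1, so H_1 = Z.
  H_2: rank ker ∂_2 − rank ∂_3 = (5 − 5) − 0 = 0, and there is no ∂_3, so H_2 = 0.

As a check, the Euler characteristic is 5 − 10 + 5 = 0, which agrees with 1 − 1 + 0 = 0.

H_0 = Z,  H_1 = Z,  H_2 = 0.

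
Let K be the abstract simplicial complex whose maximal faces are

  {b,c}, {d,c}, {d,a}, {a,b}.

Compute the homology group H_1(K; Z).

H_1 ≅ Z.

K has 4 vertices, 4 edges.
rank ∂_1 = 3, rank ∂_2 = 0 ⇒ b_1 = 4 − 3 − 0 = 1. So H_1 ≅ Z.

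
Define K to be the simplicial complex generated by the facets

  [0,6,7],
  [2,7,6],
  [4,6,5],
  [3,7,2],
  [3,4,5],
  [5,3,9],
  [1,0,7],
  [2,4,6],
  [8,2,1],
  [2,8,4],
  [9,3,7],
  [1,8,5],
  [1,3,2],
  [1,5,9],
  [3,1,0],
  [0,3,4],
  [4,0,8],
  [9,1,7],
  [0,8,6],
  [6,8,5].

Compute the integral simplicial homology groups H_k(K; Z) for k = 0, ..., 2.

H_0 = Z,  H_1 = Z × Z/2,  H_2 = 0.

Fix the vertex order 0 < 1 < 2 < 3 < 4 < 5 < 6 < 7 < 8 < 9 and write every simplex with vertices in increasing order. Then dim K = 2 and the simplices of K are:

  0-simplices (10): [0], [1], [2], [3], [4], [5], [6], [7], [8], [9]
  1-simplices (30): (30 of them)
  2-simplices (20): (20 of them)

so the chain groups are C_0 ≅ Z^10, C_1 ≅ Z^30, C_2 ≅ Z^20.

The boundary map ∂_1: C_1 → C_0 maps an edge to its endpoints' difference, ∂[p,q] = q − p. For instance
  ∂[1,9] = [9] − [1].
The 10×30 boundary matrix has rank 9 and Smith normal form diag(1,1,1,1,1,1,1,1,1).

∂_2: C_2 → C_1 maps a triangle to the signed sum of its edges. For instance
  ∂[1,2,3] = [2,3] − [1,3] + [1,2],
  ∂[2,4,8] = [4,8] − [2,8] + [2,4].
This gives a 30×20 integer matrix of rank 20; reducing to Smith normal form yields diagonal entries (1,1,1,1,1,1,1,1,1,1,1,1,1,1,1,1,1,1,1,2).

Computing H_k = (kernel of ∂_k) / (image of ∂_{k+1}):

  H_0: rank C_0 − rank ∂_1 = 10 − 9 = 1, and the invariant factors of ∂_1 are all 1, so H_0 ≅ Z.
  H_1: rank ker ∂_1 − rank ∂_2 = (30 − 9) − 20 = 1, and ∂_2 has invariant factor 2 > 1, so H_1 ≅ Z × Z/2.
  H_2: rank ker ∂_2 − rank ∂_3 = (20 − 20) − 0 = 0, and there is no ∂_3, so H_2 ≅ 0.

(K is a triangulation of the Klein bottle.)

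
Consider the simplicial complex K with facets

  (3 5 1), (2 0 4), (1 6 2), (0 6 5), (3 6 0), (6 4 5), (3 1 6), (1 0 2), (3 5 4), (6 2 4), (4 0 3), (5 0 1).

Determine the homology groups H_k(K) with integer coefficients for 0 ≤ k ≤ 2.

H_0 = Z,  H_1 = Z/2,  H_2 = 0.

Fix the vertex order 0 < 1 < 2 < 3 < 4 < 5 < 6 and write every simplex with vertices in increasing order. Then dim K = 2 and the simplices of K are:

  0-simplices (7): [0], [1], [2], [3], [4], [5], [6]
  1-simplices (18): [0,1], [0,2], [0,3], [0,4], [0,5], [0,6], [1,2], [1,3], [1,5], [1,6], [2,4], [2,6], [3,4], [3,5], [3,6], [4,5], [4,6], [5,6]
  2-simplices (12): [0,1,2], [0,1,5], [0,2,4], [0,3,4], [0,3,6], [0,5,6], [1,2,6], [1,3,5], [1,3,6], [2,4,6], [3,4,5], [4,5,6]

so the chain groups are C_0 ≅ Z^7, C_1 ≅ Z^18, C_2 ≅ Z^12.

∂_1: C_1 → C_0 sends each edge [p,q] (with p < q) to q − p. For instance
  ∂[3,4] = [4] − [3].
As a 7×18 matrix over Z this has rank 6, with invariant factors (1,1,1,1,1,1).

∂_2: C_2 → C_1 sends each 2-simplex [p,q,r] to [q,r] − [p,r] + [p,q]. For instance
  ∂[2,4,6] = [4,6] − [2,6] + [2,4],
  ∂[1,3,6] = [3,6] − [1,6] + [1,3].
The 18×12 boundary matrix has rank 12 and Smith normal form diag(1,1,1,1,1,1,1,1,1,1,1,2).

From H_k ≅ ker(∂_k) / im(∂_{k+1}) we obtain:

  H_0: rank C_0 − rank ∂_1 = 7 − 6 = 1, and the invariant factors of ∂_1 are all 1, so H_0 = Z.
  H_1: rank ker ∂_1 − rank ∂_2 = (18 − 6) − 12 = 0, and ∂_2 has invariant factor 2 > 1, so H_1 = Z/2.
  H_2: rank ker ∂_2 − rank ∂_3 = (12 − 12) − 0 = 0, and there is no ∂_3, so H_2 = 0.

As a check, the Euler characteristic is 7 − 18 + 12 = 1, which agrees with 1 − 0 + 0 = 1.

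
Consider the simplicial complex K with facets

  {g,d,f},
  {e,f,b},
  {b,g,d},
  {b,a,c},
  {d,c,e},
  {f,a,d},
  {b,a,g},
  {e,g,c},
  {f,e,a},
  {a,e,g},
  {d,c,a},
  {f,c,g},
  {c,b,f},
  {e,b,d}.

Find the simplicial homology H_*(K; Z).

K has 7 vertices, 21 edges, 14 triangles.
rank ∂_0 = 0, rank ∂_1 = 6 ⇒ b_0 = 7 − 0 − 6 = 1; all invariant factors of ∂_1 are 1 so no torsion. So H_0 = Z.
rank ∂_1 = 6, rank ∂_2 = 13 ⇒ b_1 = 21 − 6 − 13 = 2; all invariant factors of ∂_2 are 1 so no torsion. So H_1 = Z^2.
rank ∂_2 = 13, rank ∂_3 = 0 ⇒ b_2 = 14 − 13 − 0 = 1. So H_2 = Z.

H_0 = Z,  H_1 = Z^2,  H_2 = Z.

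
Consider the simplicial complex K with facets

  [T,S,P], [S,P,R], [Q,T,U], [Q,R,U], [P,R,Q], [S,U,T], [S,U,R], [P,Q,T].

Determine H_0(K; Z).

H_0 ≅ Z.

We work with the vertex ordering P < Q < R < S < T < U. The simplices of K, each written with vertices in increasing order, are:

  0-simplices (6): P, Q, R, S, T, U
  1-simplices (12): PQ, PR, PS, PT, QR, QT, QU, RS, RU, ST, SU, TU
  2-simplices (8): PQR, PQT, PRS, PST, QRU, QTU, RSU, STU

so the chain groups are C_0 ≅ Z^6, C_1 ≅ Z^12, C_2 ≅ Z^8.

∂_1: C_1 → C_0 sends each edge [p,q] (with p < q) to q − p.
The resulting 6×12 matrix has rank 5, and its Smith normal form has invariant factors (1,1,1,1,1).

Boundary ∂_2: C_2 → C_1 sends each 2-simplex [p,q,r] to [q,r] − [p,r] + [p,q]. For instance
  ∂PQT = QT − PT + PQ,
  ∂STU = TU − SU + ST.
The resulting 12×8 matrix has rank 7, and its Smith normal form has invariant factors (1,1,1,1,1,1,1).

Reading off H_k = ker ∂_k / im ∂_{k+1}:

  H_0: rank C_0 − rank ∂_1 = 6 − 5 = 1, and the invariant factors of ∂_1 are all 1, so H_0 ≅ Z.

(K is a triangulation of the 2-sphere S^2.)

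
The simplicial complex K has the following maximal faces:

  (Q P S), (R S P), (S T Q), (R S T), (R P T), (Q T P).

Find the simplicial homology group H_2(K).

H_2 = Z.

Order the vertices as P < Q < R < S < T. Listing each simplex with vertices in this order, K has dimension 2 with simplices:

  0-simplices (5): P, Q, R, S, T
  1-simplices (9): PQ, PR, PS, PT, QS, QT, RS, RT, ST
  2-simplices (6): PQS, PQT, PRS, PRT, QST, RST

so the chain groups are C_0 ≅ Z^5, C_1 ≅ Z^9, C_2 ≅ Z^6.

The boundary map ∂_1: C_1 → C_0 maps an edge to its endpoints' difference, ∂[p,q] = q − p. For instance
  ∂QT = T − Q.
The 5×9 boundary matrix has rank 4 and Smith normal form diag(1,1,1,1).

∂_2: C_2 → C_1 acts by ∂[p,q,r] = [q,r] − [p,r] + [p,q]. For instance
  ∂PRS = RS − PS + PR,
  ∂PRT = RT − PT + PR.
This gives a 9×6 integer matrix of rank 5; reducing to Smith normal form yields diagonal entries (1,1,1,1,1).

Computing H_k = (kernel of ∂_k) / (image of ∂_{k+1}):

  H_2: rank ker ∂_2 − rank ∂_3 = (6 − 5) − 0 = 1, and there is no ∂_3, so H_2 = Z.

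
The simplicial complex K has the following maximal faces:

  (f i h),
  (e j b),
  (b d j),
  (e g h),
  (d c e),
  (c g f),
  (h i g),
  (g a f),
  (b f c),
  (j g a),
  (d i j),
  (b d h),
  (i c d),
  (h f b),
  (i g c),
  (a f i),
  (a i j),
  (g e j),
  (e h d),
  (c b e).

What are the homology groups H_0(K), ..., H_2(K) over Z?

Take the total order a < b < c < d < e < f < g < h < i < j on the vertex set. Then K (dimension 2) consists of the simplices:

  0-simplices (10): a, b, c, d, e, f, g, h, i, j
  1-simplices (30): af, ag, ai, aj, bc, bd, be, bf, bh, bj, cd, ce, cf, cg, ci, de, dh, di, dj, eg, eh, ej, fg, fh, fi, gh, gi, gj, hi, ij
  2-simplices (20): afg, afi, agj, aij, bce, bcf, bdh, bdj, bej, bfh, cde, cdi, cfg, cgi, deh, dij, egh, egj, fhi, ghi

Hence C_0 ≅ Z^10, C_1 ≅ Z^30, C_2 ≅ Z^20.

The boundary map ∂_1: C_1 → C_0 is given by ∂[p,q] = [q] − [p]. For instance
  ∂ai = i − a.
As a 10×30 matrix over Z this has rank 9, with invariant factors (1,1,1,1,1,1,1,1,1).

∂_2: C_2 → C_1 maps a triangle to the signed sum of its edges. For instance
  ∂cfg = fg − cg + cf,
  ∂egh = gh − eh + eg.
This gives a 30×20 integer matrix of rank 20; reducing to Smith normal form yields diagonal entries (1,1,1,1,1,1,1,1,1,1,1,1,1,1,1,1,1,1,1,2).

From H_k ≅ ker(∂_k) / im(∂_{k+1}) we obtain:

  H_0: rank C_0 − rank ∂_1 = 10 − 9 = 1, and the invariant factors of ∂_1 are all 1, so H_0 ≅ Z.
  H_1: rank ker ∂_1 − rank ∂_2 = (30 − 9) − 20 = 1, and ∂_2 has invariant factor 2 > 1, so H_1 ≅ Z ⊕ Z_2.
  H_2: rank ker ∂_2 − rank ∂_3 = (20 − 20) − 0 = 0, and there is no ∂_3, so H_2 ≅ 0.

H_0 ≅ Z,  H_1 ≅ Z ⊕ Z_2,  H_2 = 0.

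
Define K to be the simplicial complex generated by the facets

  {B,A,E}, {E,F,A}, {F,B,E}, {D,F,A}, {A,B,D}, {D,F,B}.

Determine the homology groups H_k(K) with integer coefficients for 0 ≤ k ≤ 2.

Take the total order A < B < D < E < F on the vertex set. Then K (dimension 2) consists of the simplices:

  0-simplices (5): A, B, D, E, F
  1-simplices (9): AB, AD, AE, AF, BD, BE, BF, DF, EF
  2-simplices (6): ABD, ABE, ADF, AEF, BDF, BEF

giving chain groups C_0 ≅ Z^5, C_1 ≅ Z^9, C_2 ≅ Z^6.

The boundary map ∂_1: C_1 → C_0 sends each edge [p,q] (with p < q) to q − p. For instance
  ∂BE = E − B.
The 5×9 boundary matrix has rank 4 and Smith normal form diag(1,1,1,1).

Boundary ∂_2: C_2 → C_1 acts by ∂[p,q,r] = [q,r] − [p,r] + [p,q]. For instance
  ∂ABD = BD − AD + AB,
  ∂AEF = EF − AF + AE.
The 9×6 boundary matrix has rank 5 and Smith normal form diag(1,1,1,1,1).

Reading off H_k = ker ∂_k / im ∂_{k+1}:

  H_0: rank C_0 − rank ∂_1 = 5 − 4 = 1, and the invariant factors of ∂_1 are all 1, so H_0 = Z.
  H_1: rank ker ∂_1 − rank ∂_2 = (9 − 4) − 5 = 0, and the invariant factors of ∂_2 are all 1, so H_1 = 0.
  H_2: rank ker ∂_2 − rank ∂_3 = (6 − 5) − 0 = 1, and there is no ∂_3, so H_2 = Z.

As a check, the Euler characteristic is 5 − 9 + 6 = 2, which agrees with 1 − 0 + 1 = 2.

H_0 = Z,  H_1 = 0,  H_2 = Z.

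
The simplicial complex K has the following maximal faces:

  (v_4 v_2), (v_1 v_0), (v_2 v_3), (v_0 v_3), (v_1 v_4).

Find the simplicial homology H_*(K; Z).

K has 5 vertices, 5 edges.
rank ∂_0 = 0, rank ∂_1 = 4 ⇒ b_0 = 5 − 0 − 4 = 1; all invariant factors of ∂_1 are 1 so no torsion. So H_0 = Z.
rank ∂_1 = 4, rank ∂_2 = 0 ⇒ b_1 = 5 − 4 − 0 = 1. So H_1 = Z.

H_0 = Z,  H_1 = Z.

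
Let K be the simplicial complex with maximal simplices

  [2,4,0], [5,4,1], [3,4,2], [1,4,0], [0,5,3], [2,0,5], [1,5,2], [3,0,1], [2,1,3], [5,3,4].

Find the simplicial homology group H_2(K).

Fix the vertex order 0 < 1 < 2 < 3 < 4 < 5 and write every simplex with vertices in increasing order. Then dim K = 2 and the simplices of K are:

  0-simplices (6): [0], [1], [2], [3], [4], [5]
  1-simplices (15): [0,1], [0,2], [0,3], [0,4], [0,5], [1,2], [1,3], [1,4], [1,5], [2,3], [2,4], [2,5], [3,4], [3,5], [4,5]
  2-simplices (10): [0,1,3], [0,1,4], [0,2,4], [0,2,5], [0,3,5], [1,2,3], [1,2,5], [1,4,5], [2,3,4], [3,4,5]

so the chain groups are C_0 ≅ Z^6, C_1 ≅ Z^15, C_2 ≅ Z^10.

Boundary ∂_1: C_1 → C_0 is given by ∂[p,q] = [q] − [p]. For instance
  ∂[2,3] = [3] − [2].
The resulting 6×15 matrix has rank 5, and its Smith normal form has invariant factors (1,1,1,1,1).

∂_2: C_2 → C_1 acts by ∂[p,q,r] = [q,r] − [p,r] + [p,q]. For instance
  ∂[2,3,4] = [3,4] − [2,4] + [2,3],
  ∂[0,2,4] = [2,4] − [0,4] + [0,2].
The 15×10 boundary matrix has rank 10 and Smith normal form diag(1,1,1,1,1,1,1,1,1,2).

Now H_k = ker ∂_k / im ∂_{k+1}, so:

  H_2: rank ker ∂_2 − rank ∂_3 = (10 − 10) − 0 = 0, and there is no ∂_3, so H_2 ≅ 0.

H_2 = 0.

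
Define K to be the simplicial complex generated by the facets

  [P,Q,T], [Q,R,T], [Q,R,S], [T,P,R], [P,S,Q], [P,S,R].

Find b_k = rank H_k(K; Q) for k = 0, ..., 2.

b_0 = 1, b_1 = 0, b_2 = 1.

Fix the vertex order P < Q < R < S < T and write every simplex with vertices in increasing order. Then dim K = 2 and the simplices of K are:

  0-simplices (5): P, Q, R, S, T
  1-simplices (9): PQ, PR, PS, PT, QR, QS, QT, RS, RT
  2-simplices (6): PQS, PQT, PRS, PRT, QRS, QRT

Hence C_0 ≅ Z^5, C_1 ≅ Z^9, C_2 ≅ Z^6.

Boundary ∂_1: C_1 → C_0 is given by ∂[p,q] = [q] − [p].
The 5×9 boundary matrix has rank 4 and Smith normal form diag(1,1,1,1).

∂_2: C_2 → C_1 acts by ∂[p,q,r] = [q,r] − [p,r] + [p,q]. For instance
  ∂PQS = QS − PS + PQ,
  ∂QRT = RT − QT + QR.
As a 9×6 matrix over Z this has rank 5, with invariant factors (1,1,1,1,1).

Computing H_k = (kernel of ∂_k) / (image of ∂_{k+1}):

  H_0: rank C_0 − rank ∂_1 = 5 − 4 = 1, and the invariant factors of ∂_1 are all 1, so H_0 = Z.
  H_1: rank ker ∂_1 − rank ∂_2 = (9 − 4) − 5 = 0, and the invariant factors of ∂_2 are all 1, so H_1 = 0.
  H_2: rank ker ∂_2 − rank ∂_3 = (6 − 5) − 0 = 1, and there is no ∂_3, so H_2 = Z.

Hence the Betti numbers are b_0 = 1, b_1 = 0, b_2 = 1.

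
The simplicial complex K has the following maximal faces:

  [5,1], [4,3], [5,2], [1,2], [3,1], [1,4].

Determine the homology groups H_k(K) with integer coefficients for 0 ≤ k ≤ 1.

H_0 ≅ Z,  H_1 ≅ Z^2.

Fix the vertex order 1 < 2 < 3 < 4 < 5 and write every simplex with vertices in increasing order. Then dim K = 1 and the simplices of K are:

  0-simplices (5): [1], [2], [3], [4], [5]
  1-simplices (6): [1,2], [1,3], [1,4], [1,5], [2,5], [3,4]

giving chain groups C_0 ≅ Z^5, C_1 ≅ Z^6.

∂_1: C_1 → C_0 maps an edge to its endpoints' difference, ∂[p,q] = q − p.
As a 5×6 matrix over Z this has rank 4, with invariant factors (1,1,1,1).

Reading off H_k = ker ∂_k / im ∂_{k+1}:

  H_0: rank C_0 − rank ∂_1 = 5 − 4 = 1, and the invariant factors of ∂_1 are all 1, so H_0 = Z.
  H_1: rank ker ∂_1 − rank ∂_2 = (6 − 4) − 0 = 2, and there is no ∂_2, so H_1 = Z^2.

As a check, the Euler characteristic is 5 − 6 = -1, which agrees with 1 − 2 = -1.
(K is a triangulation of a wedge of 2 circles.)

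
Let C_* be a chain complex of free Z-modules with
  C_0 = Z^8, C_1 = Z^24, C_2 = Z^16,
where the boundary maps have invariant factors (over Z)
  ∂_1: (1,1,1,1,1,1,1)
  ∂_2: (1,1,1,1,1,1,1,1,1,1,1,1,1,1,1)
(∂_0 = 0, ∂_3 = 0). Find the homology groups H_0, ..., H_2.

H_0 ≅ Z,  H_1 ≅ Z^2,  H_2 ≅ Z.

H_0: b_0 = 8 − 0 − 7 = 1; torsion from ∂_1 factors > 1: none. So H_0 ≅ Z.
H_1: b_1 = 24 − 7 − 15 = 2; torsion from ∂_2 factors > 1: none. So H_1 ≅ Z^2.
H_2: b_2 = 16 − 15 − 0 = 1; torsion from ∂_3 factors > 1: none. So H_2 ≅ Z.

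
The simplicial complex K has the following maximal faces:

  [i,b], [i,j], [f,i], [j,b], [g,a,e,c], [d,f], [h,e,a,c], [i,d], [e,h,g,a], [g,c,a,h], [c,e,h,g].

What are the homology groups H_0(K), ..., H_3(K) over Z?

Fix the vertex order a < b < c < d < e < f < g < h < i < j and write every simplex with vertices in increasing order. Then dim K = 3 and the simplices of K are:

  0-simplices (10): a, b, c, d, e, f, g, h, i, j
  1-simplices (16): ac, ae, ag, ah, bi, bj, ce, cg, ch, df, di, eg, eh, fi, gh, ij
  2-simplices (10): ace, acg, ach, aeg, aeh, agh, ceg, ceh, cgh, egh
  3-simplices (5): aceg, aceh, acgh, aegh, cegh

giving chain groups C_0 ≅ Z^10, C_1 ≅ Z^16, C_2 ≅ Z^10, C_3 ≅ Z^5.

The boundary map ∂_1: C_1 → C_0 sends each edge [p,q] (with p < q) to q − p. For instance
  ∂ae = e − a.
The 10×16 boundary matrix has rank 8 and Smith normal form diag(1,1,1,1,1,1,1,1).

∂_2: C_2 → C_1 sends each 2-simplex [p,q,r] to [q,r] − [p,r] + [p,q]. For instance
  ∂cgh = gh − ch + cg,
  ∂ace = ce − ae + ac.
As a 16×10 matrix over Z this has rank 6, with invariant factors (1,1,1,1,1,1).

∂_3: C_3 → C_2 sends each 3-simplex σ to the alternating sum Σ_i (−1)^i (σ with its i-th vertex removed). For instance
  ∂cegh = egh − cgh + ceh − ceg,
  ∂acgh = cgh − agh + ach − acg.
The 10×5 boundary matrix has rank 4 and Smith normal form diag(1,1,1,1).

Computing H_k = (kernel of ∂_k) / (image of ∂_{k+1}):

  H_0: rank C_0 − rank ∂_1 = 10 − 8 = 2, and the invariant factors of ∂_1 are all 1, so H_0 = Z^2.
  H_1: rank ker ∂_1 − rank ∂_2 = (16 − 8) − 6 = 2, and the invariant factors of ∂_2 are all 1, so H_1 = Z^2.
  H_2: rank ker ∂_2 − rank ∂_3 = (10 − 6) − 4 = 0, and the invariant factors of ∂_3 are all 1, so H_2 = 0.
  H_3: rank ker ∂_3 − rank ∂_4 = (5 − 4) − 0 = 1, and there is no ∂_4, so H_3 = Z.

As a check, the Euler characteristic is 10 − 16 + 10 − 5 = -1, which agrees with 2 − 2 + 0 − 1 = -1.

H_0 = Z^2,  H_1 = Z^2,  H_2 = 0,  H_3 = Z.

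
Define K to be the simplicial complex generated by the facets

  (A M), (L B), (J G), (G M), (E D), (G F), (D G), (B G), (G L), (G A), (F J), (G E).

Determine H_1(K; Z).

H_1 = Z^4.

Order the vertices as A < B < D < E < F < G < J < L < M. Listing each simplex with vertices in this order, K has dimension 1 with simplices:

  0-simplices (9): A, B, D, E, F, G, J, L, M
  1-simplices (12): AG, AM, BG, BL, DE, DG, EG, FG, FJ, GJ, GL, GM

so the chain groups are C_0 ≅ Z^9, C_1 ≅ Z^12.

∂_1: C_1 → C_0 maps an edge to its endpoints' difference, ∂[p,q] = q − p. For instance
  ∂GM = M − G.
The resulting 9×12 matrix has rank 8, and its Smith normal form has invariant factors (1,1,1,1,1,1,1,1).

Computing H_k = (kernel of ∂_k) / (image of ∂_{k+1}):

  H_1: rank ker ∂_1 − rank ∂_2 = (12 − 8) − 0 = 4, and there is no ∂_2, so H_1 = Z^4.

(K is a triangulation of a wedge of 4 circles.)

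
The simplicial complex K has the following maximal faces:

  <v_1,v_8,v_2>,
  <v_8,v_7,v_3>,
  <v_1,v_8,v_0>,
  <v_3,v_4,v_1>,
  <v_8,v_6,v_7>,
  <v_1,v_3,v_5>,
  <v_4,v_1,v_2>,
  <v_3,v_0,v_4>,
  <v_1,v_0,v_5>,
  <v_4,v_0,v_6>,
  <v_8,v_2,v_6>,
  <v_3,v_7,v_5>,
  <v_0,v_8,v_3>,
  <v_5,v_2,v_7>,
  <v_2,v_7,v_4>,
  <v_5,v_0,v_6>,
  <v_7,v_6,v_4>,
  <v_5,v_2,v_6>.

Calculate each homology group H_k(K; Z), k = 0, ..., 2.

H_0 ≅ Z,  H_1 ≅ Z ⊕ Z/2,  H_2 = 0.

Fix the vertex order v_0 < v_1 < v_2 < v_3 < v_4 < v_5 < v_6 < v_7 < v_8 and write every simplex with vertices in increasing order. Then dim K = 2 and the simplices of K are:

  0-simplices (9): [v_0], [v_1], [v_2], [v_3], [v_4], [v_5], [v_6], [v_7], [v_8]
  1-simplices (27): (27 of them)
  2-simplices (18): (18 of them)

giving chain groups C_0 ≅ Z^9, C_1 ≅ Z^27, C_2 ≅ Z^18.

The boundary map ∂_1: C_1 → C_0 sends each edge [p,q] (with p < q) to q − p. For instance
  ∂[v_2,v_4] = [v_4] − [v_2].
The 9×27 boundary matrix has rank 8 and Smith normal form diag(1,1,1,1,1,1,1,1).

∂_2: C_2 → C_1 maps a triangle to the signed sum of its edges. For instance
  ∂[v_1,v_3,v_5] = [v_3,v_5] − [v_1,v_5] + [v_1,v_3],
  ∂[v_2,v_6,v_8] = [v_6,v_8] − [v_2,v_8] + [v_2,v_6].
As a 27×18 matrix over Z this has rank 18, with invariant factors (1,1,1,1,1,1,1,1,1,1,1,1,1,1,1,1,1,2).

Now H_k = ker ∂_k / im ∂_{k+1}, so:

  H_0: rank C_0 − rank ∂_1 = 9 − 8 = 1, and the invariant factors of ∂_1 are all 1, so H_0 = Z.
  H_1: rank ker ∂_1 − rank ∂_2 = (27 − 8) − 18 = 1, and ∂_2 has invariant factor 2 > 1, so H_1 = Z ⊕ Z/2.
  H_2: rank ker ∂_2 − rank ∂_3 = (18 − 18) − 0 = 0, and there is no ∂_3, so H_2 = 0.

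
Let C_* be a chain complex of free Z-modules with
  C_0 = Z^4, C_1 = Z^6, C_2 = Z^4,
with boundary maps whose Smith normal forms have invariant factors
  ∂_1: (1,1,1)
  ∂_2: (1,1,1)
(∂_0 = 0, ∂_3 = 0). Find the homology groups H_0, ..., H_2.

H_0 ≅ Z,  H_1 = 0,  H_2 ≅ Z.

H_0: b_0 = 4 − 0 − 3 = 1; torsion from ∂_1 factors > 1: none. So H_0 ≅ Z.
H_1: b_1 = 6 − 3 − 3 = 0; torsion from ∂_2 factors > 1: none. So H_1 ≅ 0.
H_2: b_2 = 4 − 3 − 0 = 1; torsion from ∂_3 factors > 1: none. So H_2 ≅ Z.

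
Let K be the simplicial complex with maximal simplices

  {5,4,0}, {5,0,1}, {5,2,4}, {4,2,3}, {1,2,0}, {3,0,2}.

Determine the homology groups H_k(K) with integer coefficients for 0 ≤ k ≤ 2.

H_0 ≅ Z,  H_1 ≅ Z,  H_2 = 0.

Take the total order 0 < 1 < 2 < 3 < 4 < 5 on the vertex set. Then K (dimension 2) consists of the simplices:

  0-simplices (6): [0], [1], [2], [3], [4], [5]
  1-simplices (12): [0,1], [0,2], [0,3], [0,4], [0,5], [1,2], [1,5], [2,3], [2,4], [2,5], [3,4], [4,5]
  2-simplices (6): [0,1,2], [0,1,5], [0,2,3], [0,4,5], [2,3,4], [2,4,5]

so the chain groups are C_0 ≅ Z^6, C_1 ≅ Z^12, C_2 ≅ Z^6.

Boundary ∂_1: C_1 → C_0 maps an edge to its endpoints' difference, ∂[p,q] = q − p.
The 6×12 boundary matrix has rank 5 and Smith normal form diag(1,1,1,1,1).

Boundary ∂_2: C_2 → C_1 sends each 2-simplex [p,q,r] to [q,r] − [p,r] + [p,q]. For instance
  ∂[0,2,3] = [2,3] − [0,3] + [0,2],
  ∂[0,1,5] = [1,5] − [0,5] + [0,1].
The 12×6 boundary matrix has rank 6 and Smith normal form diag(1,1,1,1,1,1).

Now H_k = ker ∂_k / im ∂_{k+1}, so:

  H_0: rank C_0 − rank ∂_1 = 6 − 5 = 1, and the invariant factors of ∂_1 are all 1, so H_0 = Z.
  H_1: rank ker ∂_1 − rank ∂_2 = (12 − 5) − 6 = 1, and the invariant factors of ∂_2 are all 1, so H_1 = Z.
  H_2: rank ker ∂_2 − rank ∂_3 = (6 − 6) − 0 = 0, and there is no ∂_3, so H_2 = 0.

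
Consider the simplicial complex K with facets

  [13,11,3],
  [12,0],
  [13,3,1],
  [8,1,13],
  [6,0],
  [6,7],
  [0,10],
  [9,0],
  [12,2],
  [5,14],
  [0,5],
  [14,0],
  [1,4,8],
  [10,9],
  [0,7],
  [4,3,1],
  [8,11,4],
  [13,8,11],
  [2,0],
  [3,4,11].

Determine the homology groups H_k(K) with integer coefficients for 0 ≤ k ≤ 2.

H_0 ≅ Z^2,  H_1 ≅ Z^4,  H_2 ≅ Z.

Order the vertices as 0 < 1 < 2 < 3 < 4 < 5 < 6 < 7 < 8 < 9 < 10 < 11 < 12 < 13 < 14. Listing each simplex with vertices in this order, K has dimension 2 with simplices:

  0-simplices (15): [0], [1], [2], [3], [4], [5], [6], [7], [8], [9], [10], [11], [12], [13], [14]
  1-simplices (24): (24 of them)
  2-simplices (8): [1,3,4], [1,3,13], [1,4,8], [1,8,13], [3,4,11], [3,11,13], [4,8,11], [8,11,13]

so the chain groups are C_0 ≅ Z^15, C_1 ≅ Z^24, C_2 ≅ Z^8.

Boundary ∂_1: C_1 → C_0 is given by ∂[p,q] = [q] − [p]. For instance
  ∂[0,9] = [9] − [0].
The resulting 15×24 matrix has rank 13, and its Smith normal form has invariant factors (1,1,1,1,1,1,1,1,1,1,1,1,1).

Boundary ∂_2: C_2 → C_1 sends each 2-simplex [p,q,r] to [q,r] − [p,r] + [p,q]. For instance
  ∂[3,11,13] = [11,13] − [3,13] + [3,11],
  ∂[1,8,13] = [8,13] − [1,13] + [1,8].
This gives a 24×8 integer matrix of rank 7; reducing to Smith normal form yields diagonal entries (1,1,1,1,1,1,1).

Computing H_k = (kernel of ∂_k) / (image of ∂_{k+1}):

  H_0: rank C_0 − rank ∂_1 = 15 − 13 = 2, and the invariant factors of ∂_1 are all 1, so H_0 ≅ Z^2.
  H_1: rank ker ∂_1 − rank ∂_2 = (24 − 13) − 7 = 4, and the invariant factors of ∂_2 are all 1, so H_1 ≅ Z^4.
  H_2: rank ker ∂_2 − rank ∂_3 = (8 − 7) − 0 = 1, and there is no ∂_3, so H_2 ≅ Z.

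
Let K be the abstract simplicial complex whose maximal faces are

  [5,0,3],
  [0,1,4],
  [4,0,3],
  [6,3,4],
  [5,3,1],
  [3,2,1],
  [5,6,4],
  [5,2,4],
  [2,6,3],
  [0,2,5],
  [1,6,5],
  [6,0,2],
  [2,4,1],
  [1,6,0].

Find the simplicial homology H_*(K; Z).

H_0 ≅ Z,  H_1 ≅ Z^2,  H_2 ≅ Z.

K has 7 vertices, 21 edges, 14 triangles.
rank ∂_0 = 0, rank ∂_1 = 6 ⇒ b_0 = 7 − 0 − 6 = 1; all invariant factors of ∂_1 are 1 so no torsion. So H_0 = Z.
rank ∂_1 = 6, rank ∂_2 = 13 ⇒ b_1 = 21 − 6 − 13 = 2; all invariant factors of ∂_2 are 1 so no torsion. So H_1 = Z^2.
rank ∂_2 = 13, rank ∂_3 = 0 ⇒ b_2 = 14 − 13 − 0 = 1. So H_2 = Z.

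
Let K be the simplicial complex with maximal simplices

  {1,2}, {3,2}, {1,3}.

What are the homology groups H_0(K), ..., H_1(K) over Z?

Fix the vertex order 1 < 2 < 3 and write every simplex with vertices in increasing order. Then dim K = 1 and the simplices of K are:

  0-simplices (3): [1], [2], [3]
  1-simplices (3): [1,2], [1,3], [2,3]

giving chain groups C_0 ≅ Z^3, C_1 ≅ Z^3.

Boundary ∂_1: C_1 → C_0 sends each edge [p,q] (with p < q) to q − p. For instance
  ∂[1,2] = [2] − [1].
The 3×3 boundary matrix has rank 2 and Smith normal form diag(1,1).

Computing H_k = (kernel of ∂_k) / (image of ∂_{k+1}):

  H_0: rank C_0 − rank ∂_1 = 3 − 2 = 1, and the invariant factors of ∂_1 are all 1, so H_0 = Z.
  H_1: rank ker ∂_1 − rank ∂_2 = (3 − 2) − 0 = 1, and there is no ∂_2, so H_1 = Z.

H_0 = Z,  H_1 = Z.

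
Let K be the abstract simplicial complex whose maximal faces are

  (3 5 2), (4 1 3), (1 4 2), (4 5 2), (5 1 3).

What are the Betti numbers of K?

b_0 = 1, b_1 = 1, b_2 = 0.

K has 5 vertices, 10 edges, 5 triangles.
rank ∂_0 = 0, rank ∂_1 = 4 ⇒ b_0 = 5 − 0 − 4 = 1; all invariant factors of ∂_1 are 1 so no torsion. So H_0 = Z.
rank ∂_1 = 4, rank ∂_2 = 5 ⇒ b_1 = 10 − 4 − 5 = 1; all invariant factors of ∂_2 are 1 so no torsion. So H_1 = Z.
rank ∂_2 = 5, rank ∂_3 = 0 ⇒ b_2 = 5 − 5 − 0 = 0. So H_2 = 0.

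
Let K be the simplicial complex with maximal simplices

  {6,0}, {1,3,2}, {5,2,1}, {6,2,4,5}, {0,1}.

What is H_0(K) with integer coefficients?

Fix the vertex order 0 < 1 < 2 < 3 < 4 < 5 < 6 and write every simplex with vertices in increasing order. Then dim K = 3 and the simplices of K are:

  0-simplices (7): [0], [1], [2], [3], [4], [5], [6]
  1-simplices (12): [0,1], [0,6], [1,2], [1,3], [1,5], [2,3], [2,4], [2,5], [2,6], [4,5], [4,6], [5,6]
  2-simplices (6): [1,2,3], [1,2,5], [2,4,5], [2,4,6], [2,5,6], [4,5,6]
  3-simplices (1): [2,4,5,6]

so the chain groups are C_0 ≅ Z^7, C_1 ≅ Z^12, C_2 ≅ Z^6, C_3 ≅ Z^1.

∂_1: C_1 → C_0 is given by ∂[p,q] = [q] − [p]. For instance
  ∂[2,3] = [3] − [2].
The resulting 7×12 matrix has rank 6, and its Smith normal form has invariant factors (1,1,1,1,1,1).

Boundary ∂_2: C_2 → C_1 maps a triangle to the signed sum of its edges. For instance
  ∂[2,4,5] = [4,5] − [2,5] + [2,4],
  ∂[1,2,5] = [2,5] − [1,5] + [1,2].
As a 12×6 matrix over Z this has rank 5, with invariant factors (1,1,1,1,1).

∂_3: C_3 → C_2 sends each 3-simplex σ to the alternating sum Σ_i (−1)^i (σ with its i-th vertex removed). For instance
  ∂[2,4,5,6] = [4,5,6] − [2,5,6] + [2,4,6] − [2,4,5].
As a 6×1 matrix over Z this has rank 1, with invariant factors (1).

Reading off H_k = ker ∂_k / im ∂_{k+1}:

  H_0: rank C_0 − rank ∂_1 = 7 − 6 = 1, and the invariant factors of ∂_1 are all 1, so H_0 = Z.

H_0 ≅ Z.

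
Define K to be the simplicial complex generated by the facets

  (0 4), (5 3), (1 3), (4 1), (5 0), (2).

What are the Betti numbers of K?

b_0 = 2, b_1 = 1.

Take the total order 0 < 1 < 2 < 3 < 4 < 5 on the vertex set. Then K (dimension 1) consists of the simplices:

  0-simplices (6): [0], [1], [2], [3], [4], [5]
  1-simplices (5): [0,4], [0,5], [1,3], [1,4], [3,5]

giving chain groups C_0 ≅ Z^6, C_1 ≅ Z^5.

Boundary ∂_1: C_1 → C_0 is given by ∂[p,q] = [q] − [p].
The 6×5 boundary matrix has rank 4 and Smith normal form diag(1,1,1,1).

From H_k ≅ ker(∂_k) / im(∂_{k+1}) we obtain:

  H_0: rank C_0 − rank ∂_1 = 6 − 4 = 2, and the invariant factors of ∂_1 are all 1, so H_0 = Z^2.
  H_1: rank ker ∂_1 − rank ∂_2 = (5 − 4) − 0 = 1, and there is no ∂_2, so H_1 = Z.

As a check, the Euler characteristic is 6 − 5 = 1, which agrees with 2 − 1 = 1.

Hence the Betti numbers are b_0 = 2, b_1 = 1.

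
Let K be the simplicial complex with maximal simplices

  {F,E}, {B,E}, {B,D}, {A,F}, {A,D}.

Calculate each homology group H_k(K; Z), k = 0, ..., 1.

H_0 ≅ Z,  H_1 ≅ Z.

Fix the vertex order A < B < D < E < F and write every simplex with vertices in increasing order. Then dim K = 1 and the simplices of K are:

  0-simplices (5): A, B, D, E, F
  1-simplices (5): AD, AF, BD, BE, EF

so the chain groups are C_0 ≅ Z^5, C_1 ≅ Z^5.

Boundary ∂_1: C_1 → C_0 maps an edge to its endpoints' difference, ∂[p,q] = q − p.
The resulting 5×5 matrix has rank 4, and its Smith normal form has invariant factors (1,1,1,1).

From H_k ≅ ker(∂_k) / im(∂_{k+1}) we obtain:

  H_0: rank C_0 − rank ∂_1 = 5 − 4 = 1, and the invariant factors of ∂_1 are all 1, so H_0 = Z.
  H_1: rank ker ∂_1 − rank ∂_2 = (5 − 4) − 0 = 1, and there is no ∂_2, so H_1 = Z.

As a check, the Euler characteristic is 5 − 5 = 0, which agrees with 1 − 1 = 0.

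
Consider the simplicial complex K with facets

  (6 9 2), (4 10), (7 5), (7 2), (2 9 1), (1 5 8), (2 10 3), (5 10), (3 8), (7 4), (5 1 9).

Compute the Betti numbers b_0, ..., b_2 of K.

b_0 = 1, b_1 = 4, b_2 = 0.

Take the total order 1 < 2 < 3 < 4 < 5 < 6 < 7 < 8 < 9 < 10 on the vertex set. Then K (dimension 2) consists of the simplices:

  0-simplices (10): [1], [2], [3], [4], [5], [6], [7], [8], [9], [10]
  1-simplices (18): [1,2], [1,5], [1,8], [1,9], [2,3], [2,6], [2,7], [2,9], [2,10], [3,8], [3,10], [4,7], [4,10], [5,7], [5,8], [5,9], [5,10], [6,9]
  2-simplices (5): [1,2,9], [1,5,8], [1,5,9], [2,3,10], [2,6,9]

so the chain groups are C_0 ≅ Z^10, C_1 ≅ Z^18, C_2 ≅ Z^5.

The boundary map ∂_1: C_1 → C_0 is given by ∂[p,q] = [q] − [p]. For instance
  ∂[6,9] = [9] − [6].
This gives a 10×18 integer matrix of rank 9; reducing to Smith normal form yields diagonal entries (1,1,1,1,1,1,1,1,1).

The boundary map ∂_2: C_2 → C_1 sends each 2-simplex [p,q,r] to [q,r] − [p,r] + [p,q]. For instance
  ∂[2,6,9] = [6,9] − [2,9] + [2,6],
  ∂[1,5,8] = [5,8] − [1,8] + [1,5].
The resulting 18×5 matrix has rank 5, and its Smith normal form has invariant factors (1,1,1,1,1).

Reading off H_k = ker ∂_k / im ∂_{k+1}:

  H_0: rank C_0 − rank ∂_1 = 10 − 9 = 1, and the invariant factors of ∂_1 are all 1, so H_0 ≅ Z.
  H_1: rank ker ∂_1 − rank ∂_2 = (18 − 9) − 5 = 4, and the invariant factors of ∂_2 are all 1, so H_1 ≅ Z^4.
  H_2: rank ker ∂_2 − rank ∂_3 = (5 − 5) − 0 = 0, and there is no ∂_3, so H_2 ≅ 0.

Hence the Betti numbers are b_0 = 1, b_1 = 4, b_2 = 0.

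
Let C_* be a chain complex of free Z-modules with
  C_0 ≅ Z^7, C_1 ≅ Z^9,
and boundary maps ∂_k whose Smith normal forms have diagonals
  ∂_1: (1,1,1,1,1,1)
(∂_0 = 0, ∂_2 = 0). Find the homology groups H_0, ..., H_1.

H_0: b_0 = 7 − 0 − 6 = 1; torsion from ∂_1 factors > 1: none. So H_0 = Z.
H_1: b_1 = 9 − 6 − 0 = 3; torsion from ∂_2 factors > 1: none. So H_1 = Z^3.

H_0 = Z,  H_1 = Z^3.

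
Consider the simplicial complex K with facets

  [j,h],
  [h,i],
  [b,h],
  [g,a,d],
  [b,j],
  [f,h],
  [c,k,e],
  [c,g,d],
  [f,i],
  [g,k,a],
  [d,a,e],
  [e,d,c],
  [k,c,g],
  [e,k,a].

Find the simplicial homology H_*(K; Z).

Take the total order a < b < c < d < e < f < g < h < i < j < k on the vertex set. Then K (dimension 2) consists of the simplices:

  0-simplices (11): a, b, c, d, e, f, g, h, i, j, k
  1-simplices (18): ad, ae, ag, ak, bh, bj, cd, ce, cg, ck, de, dg, ek, fh, fi, gk, hi, hj
  2-simplices (8): ade, adg, aek, agk, cde, cdg, cek, cgk

giving chain groups C_0 ≅ Z^11, C_1 ≅ Z^18, C_2 ≅ Z^8.

Boundary ∂_1: C_1 → C_0 sends each edge [p,q] (with p < q) to q − p.
The resulting 11×18 matrix has rank 9, and its Smith normal form has invariant factors (1,1,1,1,1,1,1,1,1).

Boundary ∂_2: C_2 → C_1 maps a triangle to the signed sum of its edges. For instance
  ∂cdg = dg − cg + cd,
  ∂cek = ek − ck + ce.
As a 18×8 matrix over Z this has rank 7, with invariant factors (1,1,1,1,1,1,1).

Reading off H_k = ker ∂_k / im ∂_{k+1}:

  H_0: rank C_0 − rank ∂_1 = 11 − 9 = 2, and the invariant factors of ∂_1 are all 1, so H_0 = Z^2.
  H_1: rank ker ∂_1 − rank ∂_2 = (18 − 9) − 7 = 2, and the invariant factors of ∂_2 are all 1, so H_1 = Z^2.
  H_2: rank ker ∂_2 − rank ∂_3 = (8 − 7) − 0 = 1, and there is no ∂_3, so H_2 = Z.

(K is a triangulation of the disjoint union of a wedge of 2 circles and the 2-sphere S^2.)

H_0 ≅ Z^2,  H_1 ≅ Z^2,  H_2 ≅ Z.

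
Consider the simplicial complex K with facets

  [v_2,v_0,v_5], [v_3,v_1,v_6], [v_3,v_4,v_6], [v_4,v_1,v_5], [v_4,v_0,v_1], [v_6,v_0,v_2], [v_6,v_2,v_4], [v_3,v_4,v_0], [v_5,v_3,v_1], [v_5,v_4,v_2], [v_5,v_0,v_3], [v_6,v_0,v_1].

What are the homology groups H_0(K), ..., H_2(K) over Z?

H_0 ≅ Z,  H_1 ≅ Z/2Z,  H_2 = 0.

We work with the vertex ordering v_0 < v_1 < v_2 < v_3 < v_4 < v_5 < v_6. The simplices of K, each written with vertices in increasing order, are:

  0-simplices (7): [v_0], [v_1], [v_2], [v_3], [v_4], [v_5], [v_6]
  1-simplices (18): (18 of them)
  2-simplices (12): (12 of them)

Hence C_0 ≅ Z^7, C_1 ≅ Z^18, C_2 ≅ Z^12.

The boundary map ∂_1: C_1 → C_0 sends each edge [p,q] (with p < q) to q − p. For instance
  ∂[v_0,v_3] = [v_3] − [v_0].
The resulting 7×18 matrix has rank 6, and its Smith normal form has invariant factors (1,1,1,1,1,1).

The boundary map ∂_2: C_2 → C_1 sends each 2-simplex [p,q,r] to [q,r] − [p,r] + [p,q]. For instance
  ∂[v_0,v_2,v_5] = [v_2,v_5] − [v_0,v_5] + [v_0,v_2],
  ∂[v_1,v_4,v_5] = [v_4,v_5] − [v_1,v_5] + [v_1,v_4].
This gives a 18×12 integer matrix of rank 12; reducing to Smith normal form yields diagonal entries (1,1,1,1,1,1,1,1,1,1,1,2).

From H_k ≅ ker(∂_k) / im(∂_{k+1}) we obtain:

  H_0: rank C_0 − rank ∂_1 = 7 − 6 = 1, and the invariant factors of ∂_1 are all 1, so H_0 = Z.
  H_1: rank ker ∂_1 − rank ∂_2 = (18 − 6) − 12 = 0, and ∂_2 has invariant factor 2 > 1, so H_1 = Z/2Z.
  H_2: rank ker ∂_2 − rank ∂_3 = (12 − 12) − 0 = 0, and there is no ∂_3, so H_2 = 0.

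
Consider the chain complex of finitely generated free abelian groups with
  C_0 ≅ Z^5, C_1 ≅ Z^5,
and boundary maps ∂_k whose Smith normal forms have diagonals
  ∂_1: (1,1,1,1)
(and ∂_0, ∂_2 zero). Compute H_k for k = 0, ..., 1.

H_0 = Z,  H_1 = Z.

H_0: b_0 = 5 − 0 − 4 = 1; torsion from ∂_1 factors > 1: none. So H_0 = Z.
H_1: b_1 = 5 − 4 − 0 = 1; torsion from ∂_2 factors > 1: none. So H_1 = Z.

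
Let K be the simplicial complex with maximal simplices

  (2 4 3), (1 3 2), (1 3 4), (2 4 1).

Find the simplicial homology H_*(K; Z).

H_0 = Z,  H_1 = 0,  H_2 = Z.

Fix the vertex order 1 < 2 < 3 < 4 and write every simplex with vertices in increasing order. Then dim K = 2 and the simplices of K are:

  0-simplices (4): [1], [2], [3], [4]
  1-simplices (6): [1,2], [1,3], [1,4], [2,3], [2,4], [3,4]
  2-simplices (4): [1,2,3], [1,2,4], [1,3,4], [2,3,4]

Hence C_0 ≅ Z^4, C_1 ≅ Z^6, C_2 ≅ Z^4.

The boundary map ∂_1: C_1 → C_0 maps an edge to its endpoints' difference, ∂[p,q] = q − p.
The 4×6 boundary matrix has rank 3 and Smith normal form diag(1,1,1).

The boundary map ∂_2: C_2 → C_1 sends each 2-simplex [p,q,r] to [q,r] − [p,r] + [p,q]. For instance
  ∂[1,3,4] = [3,4] − [1,4] + [1,3],
  ∂[2,3,4] = [3,4] − [2,4] + [2,3].
The 6×4 boundary matrix has rank 3 and Smith normal form diag(1,1,1).

Computing H_k = (kernel of ∂_k) / (image of ∂_{k+1}):

  H_0: rank C_0 − rank ∂_1 = 4 − 3 = 1, and the invariant factors of ∂_1 are all 1, so H_0 ≅ Z.
  H_1: rank ker ∂_1 − rank ∂_2 = (6 − 3) − 3 = 0, and the invariant factors of ∂_2 are all 1, so H_1 ≅ 0.
  H_2: rank ker ∂_2 − rank ∂_3 = (4 − 3) − 0 = 1, and there is no ∂_3, so H_2 ≅ Z.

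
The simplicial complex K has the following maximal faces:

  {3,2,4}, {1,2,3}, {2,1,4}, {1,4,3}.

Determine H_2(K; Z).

H_2 = Z.

We work with the vertex ordering 1 < 2 < 3 < 4. The simplices of K, each written with vertices in increasing order, are:

  0-simplices (4): [1], [2], [3], [4]
  1-simplices (6): [1,2], [1,3], [1,4], [2,3], [2,4], [3,4]
  2-simplices (4): [1,2,3], [1,2,4], [1,3,4], [2,3,4]

so the chain groups are C_0 ≅ Z^4, C_1 ≅ Z^6, C_2 ≅ Z^4.

∂_1: C_1 → C_0 maps an edge to its endpoints' difference, ∂[p,q] = q − p.
This gives a 4×6 integer matrix of rank 3; reducing to Smith normal form yields diagonal entries (1,1,1).

The boundary map ∂_2: C_2 → C_1 sends each 2-simplex [p,q,r] to [q,r] − [p,r] + [p,q]. For instance
  ∂[1,3,4] = [3,4] − [1,4] + [1,3],
  ∂[2,3,4] = [3,4] − [2,4] + [2,3].
The resulting 6×4 matrix has rank 3, and its Smith normal form has invariant factors (1,1,1).

Now H_k = ker ∂_k / im ∂_{k+1}, so:

  H_2: rank ker ∂_2 − rank ∂_3 = (4 − 3) − 0 = 1, and there is no ∂_3, so H_2 ≅ Z.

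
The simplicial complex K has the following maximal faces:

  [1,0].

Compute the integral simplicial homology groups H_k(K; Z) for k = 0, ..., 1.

H_0 ≅ Z,  H_1 = 0.

We work with the vertex ordering 0 < 1. The simplices of K, each written with vertices in increasing order, are:

  0-simplices (2): [0], [1]
  1-simplices (1): [0,1]

giving chain groups C_0 ≅ Z^2, C_1 ≅ Z^1.

The boundary map ∂_1: C_1 → C_0 sends each edge [p,q] (with p < q) to q − p. For instance
  ∂[0,1] = [1] − [0].
This gives a 2×1 integer matrix of rank 1; reducing to Smith normal form yields diagonal entries (1).

Reading off H_k = ker ∂_k / im ∂_{k+1}:

  H_0: rank C_0 − rank ∂_1 = 2 − 1 = 1, and the invariant factors of ∂_1 are all 1, so H_0 = Z.
  H_1: rank ker ∂_1 − rank ∂_2 = (1 − 1) − 0 = 0, and there is no ∂_2, so H_1 = 0.

As a check, the Euler characteristic is 2 − 1 = 1, which agrees with 1 − 0 = 1.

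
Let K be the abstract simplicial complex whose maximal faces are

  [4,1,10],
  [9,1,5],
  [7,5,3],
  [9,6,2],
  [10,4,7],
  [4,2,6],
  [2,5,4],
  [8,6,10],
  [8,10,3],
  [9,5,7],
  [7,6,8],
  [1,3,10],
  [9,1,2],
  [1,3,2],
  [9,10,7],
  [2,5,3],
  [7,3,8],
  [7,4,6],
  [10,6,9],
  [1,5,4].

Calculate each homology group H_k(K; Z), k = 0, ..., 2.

H_0 ≅ Z,  H_1 ≅ Z × Z/2,  H_2 = 0.

Take the total order 1 < 2 < 3 < 4 < 5 < 6 < 7 < 8 < 9 < 10 on the vertex set. Then K (dimension 2) consists of the simplices:

  0-simplices (10): [1], [2], [3], [4], [5], [6], [7], [8], [9], [10]
  1-simplices (30): (30 of them)
  2-simplices (20): (20 of them)

giving chain groups C_0 ≅ Z^10, C_1 ≅ Z^30, C_2 ≅ Z^20.

∂_1: C_1 → C_0 is given by ∂[p,q] = [q] − [p]. For instance
  ∂[3,7] = [7] − [3].
This gives a 10×30 integer matrix of rank 9; reducing to Smith normal form yields diagonal entries (1,1,1,1,1,1,1,1,1).

∂_2: C_2 → C_1 maps a triangle to the signed sum of its edges. For instance
  ∂[6,8,10] = [8,10] − [6,10] + [6,8],
  ∂[3,7,8] = [7,8] − [3,8] + [3,7].
The 30×20 boundary matrix has rank 20 and Smith normal form diag(1,1,1,1,1,1,1,1,1,1,1,1,1,1,1,1,1,1,1,2).

From H_k ≅ ker(∂_k) / im(∂_{k+1}) we obtain:

  H_0: rank C_0 − rank ∂_1 = 10 − 9 = 1, and the invariant factors of ∂_1 are all 1, so H_0 ≅ Z.
  H_1: rank ker ∂_1 − rank ∂_2 = (30 − 9) − 20 = 1, and ∂_2 has invariant factor 2 > 1, so H_1 ≅ Z × Z/2.
  H_2: rank ker ∂_2 − rank ∂_3 = (20 − 20) − 0 = 0, and there is no ∂_3, so H_2 ≅ 0.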